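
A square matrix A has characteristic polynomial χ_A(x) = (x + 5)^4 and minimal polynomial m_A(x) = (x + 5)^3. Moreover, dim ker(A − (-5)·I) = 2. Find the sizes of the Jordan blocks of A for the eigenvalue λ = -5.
Block sizes for λ = -5: [3, 1]

Step 1 — from the characteristic polynomial, algebraic multiplicity of λ = -5 is 4. From dim ker(A − (-5)·I) = 2, there are exactly 2 Jordan blocks for λ = -5.
Step 2 — from the minimal polynomial, the factor (x + 5)^3 tells us the largest block for λ = -5 has size 3.
Step 3 — with total size 4, 2 blocks, and largest block 3, the block sizes (in nonincreasing order) are [3, 1].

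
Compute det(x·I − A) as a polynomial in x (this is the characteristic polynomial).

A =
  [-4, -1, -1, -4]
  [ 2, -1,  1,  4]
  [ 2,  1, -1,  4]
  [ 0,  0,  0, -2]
x^4 + 8*x^3 + 24*x^2 + 32*x + 16

Expanding det(x·I − A) (e.g. by cofactor expansion or by noting that A is similar to its Jordan form J, which has the same characteristic polynomial as A) gives
  χ_A(x) = x^4 + 8*x^3 + 24*x^2 + 32*x + 16
which factors as (x + 2)^4. The eigenvalues (with algebraic multiplicities) are λ = -2 with multiplicity 4.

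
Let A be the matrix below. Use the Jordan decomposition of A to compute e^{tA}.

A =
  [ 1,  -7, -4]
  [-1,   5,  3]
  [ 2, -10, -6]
e^{tA} =
  [t + 1, -t^2 - 7*t, -t^2/2 - 4*t]
  [-t, t^2 + 5*t + 1, t^2/2 + 3*t]
  [2*t, -2*t^2 - 10*t, -t^2 - 6*t + 1]

Strategy: write A = P · J · P⁻¹ where J is a Jordan canonical form, so e^{tA} = P · e^{tJ} · P⁻¹, and e^{tJ} can be computed block-by-block.

A has Jordan form
J =
  [0, 1, 0]
  [0, 0, 1]
  [0, 0, 0]
(up to reordering of blocks).

Per-block formulas:
  For a 3×3 Jordan block J_3(0): exp(t · J_3(0)) = e^(0t)·(I + t·N + (t^2/2)·N^2), where N is the 3×3 nilpotent shift.

After assembling e^{tJ} and conjugating by P, we get:

e^{tA} =
  [t + 1, -t^2 - 7*t, -t^2/2 - 4*t]
  [-t, t^2 + 5*t + 1, t^2/2 + 3*t]
  [2*t, -2*t^2 - 10*t, -t^2 - 6*t + 1]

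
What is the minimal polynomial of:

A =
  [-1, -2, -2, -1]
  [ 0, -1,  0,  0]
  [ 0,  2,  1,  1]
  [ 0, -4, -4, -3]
x^2 + 2*x + 1

The characteristic polynomial is χ_A(x) = (x + 1)^4, so the eigenvalues are known. The minimal polynomial is
  m_A(x) = Π_λ (x − λ)^{k_λ}
where k_λ is the size of the *largest* Jordan block for λ (equivalently, the smallest k with (A − λI)^k v = 0 for every generalised eigenvector v of λ).

  λ = -1: largest Jordan block has size 2, contributing (x + 1)^2

So m_A(x) = (x + 1)^2 = x^2 + 2*x + 1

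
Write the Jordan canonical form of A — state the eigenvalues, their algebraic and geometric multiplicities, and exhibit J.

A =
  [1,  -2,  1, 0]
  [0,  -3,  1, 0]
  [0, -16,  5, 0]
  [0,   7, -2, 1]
J_3(1) ⊕ J_1(1)

The characteristic polynomial is
  det(x·I − A) = x^4 - 4*x^3 + 6*x^2 - 4*x + 1 = (x - 1)^4

Eigenvalues and multiplicities (the geometric multiplicity of λ is n − rank(A − λI), which equals the number of Jordan blocks for λ):
  λ = 1: algebraic multiplicity = 4, geometric multiplicity = 2

Determining the block sizes for each eigenvalue:
  λ = 1: with am = 4 and gm = 2, the partition is not yet determined (e.g. several partitions of 4 into 2 parts exist). Let N = A − (1)·I. Computing rank(N^1) = 2, rank(N^2) = 1, rank(N^3) = 0; the number of blocks of size ≥ j is rank(N^{j−1}) − rank(N^j), giving [2, 1, 1]. So we have 1 block(s) of size 3, 1 block(s) of size 1 → block sizes [3, 1]

Assembling the blocks gives a Jordan form
J =
  [1, 1, 0, 0]
  [0, 1, 1, 0]
  [0, 0, 1, 0]
  [0, 0, 0, 1]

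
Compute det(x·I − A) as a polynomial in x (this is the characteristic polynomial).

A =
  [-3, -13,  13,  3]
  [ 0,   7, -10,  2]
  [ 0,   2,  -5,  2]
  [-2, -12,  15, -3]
x^4 + 4*x^3 - 18*x^2 - 108*x - 135

Expanding det(x·I − A) (e.g. by cofactor expansion or by noting that A is similar to its Jordan form J, which has the same characteristic polynomial as A) gives
  χ_A(x) = x^4 + 4*x^3 - 18*x^2 - 108*x - 135
which factors as (x - 5)*(x + 3)^3. The eigenvalues (with algebraic multiplicities) are λ = -3 with multiplicity 3, λ = 5 with multiplicity 1.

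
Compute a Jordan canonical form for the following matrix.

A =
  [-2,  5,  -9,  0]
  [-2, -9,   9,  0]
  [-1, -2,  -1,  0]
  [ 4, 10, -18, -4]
J_3(-4) ⊕ J_1(-4)

The characteristic polynomial is
  det(x·I − A) = x^4 + 16*x^3 + 96*x^2 + 256*x + 256 = (x + 4)^4

Eigenvalues and multiplicities (the geometric multiplicity of λ is n − rank(A − λI), which equals the number of Jordan blocks for λ):
  λ = -4: algebraic multiplicity = 4, geometric multiplicity = 2

Determining the block sizes for each eigenvalue:
  λ = -4: with am = 4 and gm = 2, the partition is not yet determined (e.g. several partitions of 4 into 2 parts exist). Let N = A − (-4)·I. Computing rank(N^1) = 2, rank(N^2) = 1, rank(N^3) = 0; the number of blocks of size ≥ j is rank(N^{j−1}) − rank(N^j), giving [2, 1, 1]. So we have 1 block(s) of size 3, 1 block(s) of size 1 → block sizes [3, 1]

Assembling the blocks gives a Jordan form
J =
  [-4,  1,  0,  0]
  [ 0, -4,  1,  0]
  [ 0,  0, -4,  0]
  [ 0,  0,  0, -4]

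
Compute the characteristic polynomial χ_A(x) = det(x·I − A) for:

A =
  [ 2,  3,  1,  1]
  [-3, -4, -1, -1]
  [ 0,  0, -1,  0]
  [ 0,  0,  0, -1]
x^4 + 4*x^3 + 6*x^2 + 4*x + 1

Expanding det(x·I − A) (e.g. by cofactor expansion or by noting that A is similar to its Jordan form J, which has the same characteristic polynomial as A) gives
  χ_A(x) = x^4 + 4*x^3 + 6*x^2 + 4*x + 1
which factors as (x + 1)^4. The eigenvalues (with algebraic multiplicities) are λ = -1 with multiplicity 4.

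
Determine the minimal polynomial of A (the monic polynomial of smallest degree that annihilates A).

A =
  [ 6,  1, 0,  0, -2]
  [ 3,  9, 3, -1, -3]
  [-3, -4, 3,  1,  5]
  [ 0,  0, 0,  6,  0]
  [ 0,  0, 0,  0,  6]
x^3 - 18*x^2 + 108*x - 216

The characteristic polynomial is χ_A(x) = (x - 6)^5, so the eigenvalues are known. The minimal polynomial is
  m_A(x) = Π_λ (x − λ)^{k_λ}
where k_λ is the size of the *largest* Jordan block for λ (equivalently, the smallest k with (A − λI)^k v = 0 for every generalised eigenvector v of λ).

  λ = 6: largest Jordan block has size 3, contributing (x − 6)^3

So m_A(x) = (x - 6)^3 = x^3 - 18*x^2 + 108*x - 216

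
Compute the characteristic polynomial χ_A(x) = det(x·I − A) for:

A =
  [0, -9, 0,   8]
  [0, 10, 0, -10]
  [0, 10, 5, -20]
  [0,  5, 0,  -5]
x^4 - 10*x^3 + 25*x^2

Expanding det(x·I − A) (e.g. by cofactor expansion or by noting that A is similar to its Jordan form J, which has the same characteristic polynomial as A) gives
  χ_A(x) = x^4 - 10*x^3 + 25*x^2
which factors as x^2*(x - 5)^2. The eigenvalues (with algebraic multiplicities) are λ = 0 with multiplicity 2, λ = 5 with multiplicity 2.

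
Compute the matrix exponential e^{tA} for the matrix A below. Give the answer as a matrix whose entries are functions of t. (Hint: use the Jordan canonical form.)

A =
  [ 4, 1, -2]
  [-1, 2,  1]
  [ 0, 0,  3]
e^{tA} =
  [t*exp(3*t) + exp(3*t), t*exp(3*t), -t^2*exp(3*t)/2 - 2*t*exp(3*t)]
  [-t*exp(3*t), -t*exp(3*t) + exp(3*t), t^2*exp(3*t)/2 + t*exp(3*t)]
  [0, 0, exp(3*t)]

Strategy: write A = P · J · P⁻¹ where J is a Jordan canonical form, so e^{tA} = P · e^{tJ} · P⁻¹, and e^{tJ} can be computed block-by-block.

A has Jordan form
J =
  [3, 1, 0]
  [0, 3, 1]
  [0, 0, 3]
(up to reordering of blocks).

Per-block formulas:
  For a 3×3 Jordan block J_3(3): exp(t · J_3(3)) = e^(3t)·(I + t·N + (t^2/2)·N^2), where N is the 3×3 nilpotent shift.

After assembling e^{tJ} and conjugating by P, we get:

e^{tA} =
  [t*exp(3*t) + exp(3*t), t*exp(3*t), -t^2*exp(3*t)/2 - 2*t*exp(3*t)]
  [-t*exp(3*t), -t*exp(3*t) + exp(3*t), t^2*exp(3*t)/2 + t*exp(3*t)]
  [0, 0, exp(3*t)]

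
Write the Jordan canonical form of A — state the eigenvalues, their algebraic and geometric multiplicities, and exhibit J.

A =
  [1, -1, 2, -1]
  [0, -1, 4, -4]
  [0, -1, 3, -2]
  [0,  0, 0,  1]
J_2(1) ⊕ J_2(1)

The characteristic polynomial is
  det(x·I − A) = x^4 - 4*x^3 + 6*x^2 - 4*x + 1 = (x - 1)^4

Eigenvalues and multiplicities (the geometric multiplicity of λ is n − rank(A − λI), which equals the number of Jordan blocks for λ):
  λ = 1: algebraic multiplicity = 4, geometric multiplicity = 2

Determining the block sizes for each eigenvalue:
  λ = 1: with am = 4 and gm = 2, the partition is not yet determined (e.g. several partitions of 4 into 2 parts exist). Let N = A − (1)·I. Computing rank(N^1) = 2, rank(N^2) = 0; the number of blocks of size ≥ j is rank(N^{j−1}) − rank(N^j), giving [2, 2]. So we have 2 block(s) of size 2 → block sizes [2, 2]

Assembling the blocks gives a Jordan form
J =
  [1, 1, 0, 0]
  [0, 1, 0, 0]
  [0, 0, 1, 1]
  [0, 0, 0, 1]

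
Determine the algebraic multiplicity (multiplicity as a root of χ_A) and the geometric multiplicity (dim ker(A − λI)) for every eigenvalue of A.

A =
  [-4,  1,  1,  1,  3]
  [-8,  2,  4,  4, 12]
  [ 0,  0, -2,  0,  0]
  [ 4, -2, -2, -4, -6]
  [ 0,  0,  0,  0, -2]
λ = -2: alg = 5, geom = 4

Step 1 — factor the characteristic polynomial to read off the algebraic multiplicities:
  χ_A(x) = (x + 2)^5

Step 2 — compute geometric multiplicities via the rank-nullity identity g(λ) = n − rank(A − λI):
  rank(A − (-2)·I) = 1, so dim ker(A − (-2)·I) = n − 1 = 4

Summary:
  λ = -2: algebraic multiplicity = 5, geometric multiplicity = 4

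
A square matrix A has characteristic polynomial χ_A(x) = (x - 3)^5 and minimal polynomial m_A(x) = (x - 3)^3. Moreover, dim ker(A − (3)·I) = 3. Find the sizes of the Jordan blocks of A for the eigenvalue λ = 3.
Block sizes for λ = 3: [3, 1, 1]

Step 1 — from the characteristic polynomial, algebraic multiplicity of λ = 3 is 5. From dim ker(A − (3)·I) = 3, there are exactly 3 Jordan blocks for λ = 3.
Step 2 — from the minimal polynomial, the factor (x − 3)^3 tells us the largest block for λ = 3 has size 3.
Step 3 — with total size 5, 3 blocks, and largest block 3, the block sizes (in nonincreasing order) are [3, 1, 1].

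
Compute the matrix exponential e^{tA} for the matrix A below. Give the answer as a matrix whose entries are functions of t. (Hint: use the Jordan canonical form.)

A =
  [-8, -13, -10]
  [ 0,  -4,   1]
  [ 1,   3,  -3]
e^{tA} =
  [-t^2*exp(-5*t)/2 - 3*t*exp(-5*t) + exp(-5*t), -2*t^2*exp(-5*t) - 13*t*exp(-5*t), -3*t^2*exp(-5*t)/2 - 10*t*exp(-5*t)]
  [t^2*exp(-5*t)/2, 2*t^2*exp(-5*t) + t*exp(-5*t) + exp(-5*t), 3*t^2*exp(-5*t)/2 + t*exp(-5*t)]
  [-t^2*exp(-5*t)/2 + t*exp(-5*t), -2*t^2*exp(-5*t) + 3*t*exp(-5*t), -3*t^2*exp(-5*t)/2 + 2*t*exp(-5*t) + exp(-5*t)]

Strategy: write A = P · J · P⁻¹ where J is a Jordan canonical form, so e^{tA} = P · e^{tJ} · P⁻¹, and e^{tJ} can be computed block-by-block.

A has Jordan form
J =
  [-5,  1,  0]
  [ 0, -5,  1]
  [ 0,  0, -5]
(up to reordering of blocks).

Per-block formulas:
  For a 3×3 Jordan block J_3(-5): exp(t · J_3(-5)) = e^(-5t)·(I + t·N + (t^2/2)·N^2), where N is the 3×3 nilpotent shift.

After assembling e^{tJ} and conjugating by P, we get:

e^{tA} =
  [-t^2*exp(-5*t)/2 - 3*t*exp(-5*t) + exp(-5*t), -2*t^2*exp(-5*t) - 13*t*exp(-5*t), -3*t^2*exp(-5*t)/2 - 10*t*exp(-5*t)]
  [t^2*exp(-5*t)/2, 2*t^2*exp(-5*t) + t*exp(-5*t) + exp(-5*t), 3*t^2*exp(-5*t)/2 + t*exp(-5*t)]
  [-t^2*exp(-5*t)/2 + t*exp(-5*t), -2*t^2*exp(-5*t) + 3*t*exp(-5*t), -3*t^2*exp(-5*t)/2 + 2*t*exp(-5*t) + exp(-5*t)]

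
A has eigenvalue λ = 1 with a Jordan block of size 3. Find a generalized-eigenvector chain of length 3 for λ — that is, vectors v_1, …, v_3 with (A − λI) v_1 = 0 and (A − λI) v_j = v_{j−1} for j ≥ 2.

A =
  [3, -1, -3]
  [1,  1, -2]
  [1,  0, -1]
A Jordan chain for λ = 1 of length 3:
v_1 = (-2, -1, -1)ᵀ
v_2 = (-1, 0, 0)ᵀ
v_3 = (0, 1, 0)ᵀ

Let N = A − (1)·I. We want v_3 with N^3 v_3 = 0 but N^2 v_3 ≠ 0; then v_{j-1} := N · v_j for j = 3, …, 2.

Pick v_3 = (0, 1, 0)ᵀ.
Then v_2 = N · v_3 = (-1, 0, 0)ᵀ.
Then v_1 = N · v_2 = (-2, -1, -1)ᵀ.

Sanity check: (A − (1)·I) v_1 = (0, 0, 0)ᵀ = 0. ✓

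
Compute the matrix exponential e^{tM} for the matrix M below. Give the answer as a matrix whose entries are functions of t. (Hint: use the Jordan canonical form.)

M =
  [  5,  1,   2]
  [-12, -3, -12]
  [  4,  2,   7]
e^{tM} =
  [2*t*exp(3*t) + exp(3*t), t*exp(3*t), 2*t*exp(3*t)]
  [-12*t*exp(3*t), -6*t*exp(3*t) + exp(3*t), -12*t*exp(3*t)]
  [4*t*exp(3*t), 2*t*exp(3*t), 4*t*exp(3*t) + exp(3*t)]

Strategy: write M = P · J · P⁻¹ where J is a Jordan canonical form, so e^{tM} = P · e^{tJ} · P⁻¹, and e^{tJ} can be computed block-by-block.

M has Jordan form
J =
  [3, 1, 0]
  [0, 3, 0]
  [0, 0, 3]
(up to reordering of blocks).

Per-block formulas:
  For a 1×1 block at λ = 3: exp(t · [3]) = [e^(3t)].
  For a 2×2 Jordan block J_2(3): exp(t · J_2(3)) = e^(3t)·(I + t·N), where N is the 2×2 nilpotent shift.

After assembling e^{tJ} and conjugating by P, we get:

e^{tM} =
  [2*t*exp(3*t) + exp(3*t), t*exp(3*t), 2*t*exp(3*t)]
  [-12*t*exp(3*t), -6*t*exp(3*t) + exp(3*t), -12*t*exp(3*t)]
  [4*t*exp(3*t), 2*t*exp(3*t), 4*t*exp(3*t) + exp(3*t)]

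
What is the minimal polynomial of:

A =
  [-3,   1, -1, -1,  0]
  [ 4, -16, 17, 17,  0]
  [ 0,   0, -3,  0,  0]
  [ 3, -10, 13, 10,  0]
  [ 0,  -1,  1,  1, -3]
x^3 + 9*x^2 + 27*x + 27

The characteristic polynomial is χ_A(x) = (x + 3)^5, so the eigenvalues are known. The minimal polynomial is
  m_A(x) = Π_λ (x − λ)^{k_λ}
where k_λ is the size of the *largest* Jordan block for λ (equivalently, the smallest k with (A − λI)^k v = 0 for every generalised eigenvector v of λ).

  λ = -3: largest Jordan block has size 3, contributing (x + 3)^3

So m_A(x) = (x + 3)^3 = x^3 + 9*x^2 + 27*x + 27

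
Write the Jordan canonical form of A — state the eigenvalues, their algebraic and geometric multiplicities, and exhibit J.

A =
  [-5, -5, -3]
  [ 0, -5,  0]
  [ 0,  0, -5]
J_2(-5) ⊕ J_1(-5)

The characteristic polynomial is
  det(x·I − A) = x^3 + 15*x^2 + 75*x + 125 = (x + 5)^3

Eigenvalues and multiplicities (the geometric multiplicity of λ is n − rank(A − λI), which equals the number of Jordan blocks for λ):
  λ = -5: algebraic multiplicity = 3, geometric multiplicity = 2

Determining the block sizes for each eigenvalue:
  λ = -5: 2 blocks summing to 3 forces exactly one block of size 2 and the rest size 1 → block sizes [2, 1]

Assembling the blocks gives a Jordan form
J =
  [-5,  1,  0]
  [ 0, -5,  0]
  [ 0,  0, -5]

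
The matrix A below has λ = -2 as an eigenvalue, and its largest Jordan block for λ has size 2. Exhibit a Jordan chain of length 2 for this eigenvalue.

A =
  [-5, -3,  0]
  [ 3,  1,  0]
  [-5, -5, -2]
A Jordan chain for λ = -2 of length 2:
v_1 = (-3, 3, -5)ᵀ
v_2 = (1, 0, 0)ᵀ

Let N = A − (-2)·I. We want v_2 with N^2 v_2 = 0 but N^1 v_2 ≠ 0; then v_{j-1} := N · v_j for j = 2, …, 2.

Pick v_2 = (1, 0, 0)ᵀ.
Then v_1 = N · v_2 = (-3, 3, -5)ᵀ.

Sanity check: (A − (-2)·I) v_1 = (0, 0, 0)ᵀ = 0. ✓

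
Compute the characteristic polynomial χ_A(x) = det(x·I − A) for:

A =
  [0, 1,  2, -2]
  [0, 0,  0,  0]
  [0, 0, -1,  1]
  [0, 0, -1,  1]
x^4

Expanding det(x·I − A) (e.g. by cofactor expansion or by noting that A is similar to its Jordan form J, which has the same characteristic polynomial as A) gives
  χ_A(x) = x^4
which factors as x^4. The eigenvalues (with algebraic multiplicities) are λ = 0 with multiplicity 4.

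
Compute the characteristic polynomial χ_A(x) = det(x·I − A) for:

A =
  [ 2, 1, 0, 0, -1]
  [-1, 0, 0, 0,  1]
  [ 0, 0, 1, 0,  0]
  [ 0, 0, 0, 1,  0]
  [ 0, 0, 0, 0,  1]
x^5 - 5*x^4 + 10*x^3 - 10*x^2 + 5*x - 1

Expanding det(x·I − A) (e.g. by cofactor expansion or by noting that A is similar to its Jordan form J, which has the same characteristic polynomial as A) gives
  χ_A(x) = x^5 - 5*x^4 + 10*x^3 - 10*x^2 + 5*x - 1
which factors as (x - 1)^5. The eigenvalues (with algebraic multiplicities) are λ = 1 with multiplicity 5.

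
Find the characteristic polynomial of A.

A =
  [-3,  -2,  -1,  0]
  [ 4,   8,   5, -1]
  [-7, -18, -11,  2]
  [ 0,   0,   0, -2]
x^4 + 8*x^3 + 24*x^2 + 32*x + 16

Expanding det(x·I − A) (e.g. by cofactor expansion or by noting that A is similar to its Jordan form J, which has the same characteristic polynomial as A) gives
  χ_A(x) = x^4 + 8*x^3 + 24*x^2 + 32*x + 16
which factors as (x + 2)^4. The eigenvalues (with algebraic multiplicities) are λ = -2 with multiplicity 4.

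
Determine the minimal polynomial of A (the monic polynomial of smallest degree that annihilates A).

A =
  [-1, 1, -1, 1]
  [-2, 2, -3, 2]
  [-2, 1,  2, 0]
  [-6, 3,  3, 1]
x^3 - 3*x^2 + 3*x - 1

The characteristic polynomial is χ_A(x) = (x - 1)^4, so the eigenvalues are known. The minimal polynomial is
  m_A(x) = Π_λ (x − λ)^{k_λ}
where k_λ is the size of the *largest* Jordan block for λ (equivalently, the smallest k with (A − λI)^k v = 0 for every generalised eigenvector v of λ).

  λ = 1: largest Jordan block has size 3, contributing (x − 1)^3

So m_A(x) = (x - 1)^3 = x^3 - 3*x^2 + 3*x - 1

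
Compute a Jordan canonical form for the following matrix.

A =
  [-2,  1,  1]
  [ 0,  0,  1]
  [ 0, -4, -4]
J_3(-2)

The characteristic polynomial is
  det(x·I − A) = x^3 + 6*x^2 + 12*x + 8 = (x + 2)^3

Eigenvalues and multiplicities (the geometric multiplicity of λ is n − rank(A − λI), which equals the number of Jordan blocks for λ):
  λ = -2: algebraic multiplicity = 3, geometric multiplicity = 1

Determining the block sizes for each eigenvalue:
  λ = -2: one block (gm = 1), so the single block has size am = 3 → block sizes [3]

Assembling the blocks gives a Jordan form
J =
  [-2,  1,  0]
  [ 0, -2,  1]
  [ 0,  0, -2]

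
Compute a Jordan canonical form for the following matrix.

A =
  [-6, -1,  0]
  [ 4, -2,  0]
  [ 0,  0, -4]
J_2(-4) ⊕ J_1(-4)

The characteristic polynomial is
  det(x·I − A) = x^3 + 12*x^2 + 48*x + 64 = (x + 4)^3

Eigenvalues and multiplicities (the geometric multiplicity of λ is n − rank(A − λI), which equals the number of Jordan blocks for λ):
  λ = -4: algebraic multiplicity = 3, geometric multiplicity = 2

Determining the block sizes for each eigenvalue:
  λ = -4: 2 blocks summing to 3 forces exactly one block of size 2 and the rest size 1 → block sizes [2, 1]

Assembling the blocks gives a Jordan form
J =
  [-4,  1,  0]
  [ 0, -4,  0]
  [ 0,  0, -4]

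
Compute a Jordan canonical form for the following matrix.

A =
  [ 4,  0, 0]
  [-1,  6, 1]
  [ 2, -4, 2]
J_2(4) ⊕ J_1(4)

The characteristic polynomial is
  det(x·I − A) = x^3 - 12*x^2 + 48*x - 64 = (x - 4)^3

Eigenvalues and multiplicities (the geometric multiplicity of λ is n − rank(A − λI), which equals the number of Jordan blocks for λ):
  λ = 4: algebraic multiplicity = 3, geometric multiplicity = 2

Determining the block sizes for each eigenvalue:
  λ = 4: 2 blocks summing to 3 forces exactly one block of size 2 and the rest size 1 → block sizes [2, 1]

Assembling the blocks gives a Jordan form
J =
  [4, 1, 0]
  [0, 4, 0]
  [0, 0, 4]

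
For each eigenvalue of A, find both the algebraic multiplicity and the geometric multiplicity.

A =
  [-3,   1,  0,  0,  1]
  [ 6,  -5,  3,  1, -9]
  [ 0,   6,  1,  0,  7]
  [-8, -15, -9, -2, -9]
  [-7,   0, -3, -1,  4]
λ = -4: alg = 2, geom = 1; λ = 1: alg = 3, geom = 1

Step 1 — factor the characteristic polynomial to read off the algebraic multiplicities:
  χ_A(x) = (x - 1)^3*(x + 4)^2

Step 2 — compute geometric multiplicities via the rank-nullity identity g(λ) = n − rank(A − λI):
  rank(A − (-4)·I) = 4, so dim ker(A − (-4)·I) = n − 4 = 1
  rank(A − (1)·I) = 4, so dim ker(A − (1)·I) = n − 4 = 1

Summary:
  λ = -4: algebraic multiplicity = 2, geometric multiplicity = 1
  λ = 1: algebraic multiplicity = 3, geometric multiplicity = 1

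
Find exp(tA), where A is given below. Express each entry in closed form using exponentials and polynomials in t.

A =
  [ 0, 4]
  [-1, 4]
e^{tA} =
  [-2*t*exp(2*t) + exp(2*t), 4*t*exp(2*t)]
  [-t*exp(2*t), 2*t*exp(2*t) + exp(2*t)]

Strategy: write A = P · J · P⁻¹ where J is a Jordan canonical form, so e^{tA} = P · e^{tJ} · P⁻¹, and e^{tJ} can be computed block-by-block.

A has Jordan form
J =
  [2, 1]
  [0, 2]
(up to reordering of blocks).

Per-block formulas:
  For a 2×2 Jordan block J_2(2): exp(t · J_2(2)) = e^(2t)·(I + t·N), where N is the 2×2 nilpotent shift.

After assembling e^{tJ} and conjugating by P, we get:

e^{tA} =
  [-2*t*exp(2*t) + exp(2*t), 4*t*exp(2*t)]
  [-t*exp(2*t), 2*t*exp(2*t) + exp(2*t)]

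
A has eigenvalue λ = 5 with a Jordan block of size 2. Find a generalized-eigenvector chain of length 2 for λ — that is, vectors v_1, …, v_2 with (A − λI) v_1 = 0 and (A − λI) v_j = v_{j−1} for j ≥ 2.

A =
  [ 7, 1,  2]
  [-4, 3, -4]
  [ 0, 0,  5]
A Jordan chain for λ = 5 of length 2:
v_1 = (2, -4, 0)ᵀ
v_2 = (1, 0, 0)ᵀ

Let N = A − (5)·I. We want v_2 with N^2 v_2 = 0 but N^1 v_2 ≠ 0; then v_{j-1} := N · v_j for j = 2, …, 2.

Pick v_2 = (1, 0, 0)ᵀ.
Then v_1 = N · v_2 = (2, -4, 0)ᵀ.

Sanity check: (A − (5)·I) v_1 = (0, 0, 0)ᵀ = 0. ✓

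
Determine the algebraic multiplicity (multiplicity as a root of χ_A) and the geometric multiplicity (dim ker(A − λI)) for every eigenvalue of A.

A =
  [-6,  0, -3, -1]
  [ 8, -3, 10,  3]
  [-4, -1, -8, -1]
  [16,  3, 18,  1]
λ = -4: alg = 4, geom = 2

Step 1 — factor the characteristic polynomial to read off the algebraic multiplicities:
  χ_A(x) = (x + 4)^4

Step 2 — compute geometric multiplicities via the rank-nullity identity g(λ) = n − rank(A − λI):
  rank(A − (-4)·I) = 2, so dim ker(A − (-4)·I) = n − 2 = 2

Summary:
  λ = -4: algebraic multiplicity = 4, geometric multiplicity = 2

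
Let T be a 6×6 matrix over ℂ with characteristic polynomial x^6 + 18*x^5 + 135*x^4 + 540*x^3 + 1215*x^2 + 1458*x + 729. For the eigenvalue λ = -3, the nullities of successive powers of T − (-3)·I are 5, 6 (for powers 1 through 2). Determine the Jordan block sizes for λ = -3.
Block sizes for λ = -3: [2, 1, 1, 1, 1]

From the dimensions of kernels of powers, the number of Jordan blocks of size at least j is d_j − d_{j−1} where d_j = dim ker(N^j) (with d_0 = 0). Computing the differences gives [5, 1].
The number of blocks of size exactly k is (#blocks of size ≥ k) − (#blocks of size ≥ k + 1), so the partition is: 4 block(s) of size 1, 1 block(s) of size 2.
In nonincreasing order the block sizes are [2, 1, 1, 1, 1].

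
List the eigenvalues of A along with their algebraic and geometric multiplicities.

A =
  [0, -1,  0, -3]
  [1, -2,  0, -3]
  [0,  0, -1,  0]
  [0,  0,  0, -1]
λ = -1: alg = 4, geom = 3

Step 1 — factor the characteristic polynomial to read off the algebraic multiplicities:
  χ_A(x) = (x + 1)^4

Step 2 — compute geometric multiplicities via the rank-nullity identity g(λ) = n − rank(A − λI):
  rank(A − (-1)·I) = 1, so dim ker(A − (-1)·I) = n − 1 = 3

Summary:
  λ = -1: algebraic multiplicity = 4, geometric multiplicity = 3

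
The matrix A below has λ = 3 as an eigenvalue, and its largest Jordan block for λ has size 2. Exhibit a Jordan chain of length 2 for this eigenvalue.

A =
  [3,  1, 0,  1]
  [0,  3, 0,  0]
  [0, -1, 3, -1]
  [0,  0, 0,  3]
A Jordan chain for λ = 3 of length 2:
v_1 = (1, 0, -1, 0)ᵀ
v_2 = (0, 1, 0, 0)ᵀ

Let N = A − (3)·I. We want v_2 with N^2 v_2 = 0 but N^1 v_2 ≠ 0; then v_{j-1} := N · v_j for j = 2, …, 2.

Pick v_2 = (0, 1, 0, 0)ᵀ.
Then v_1 = N · v_2 = (1, 0, -1, 0)ᵀ.

Sanity check: (A − (3)·I) v_1 = (0, 0, 0, 0)ᵀ = 0. ✓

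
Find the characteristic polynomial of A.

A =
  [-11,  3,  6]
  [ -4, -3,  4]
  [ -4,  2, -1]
x^3 + 15*x^2 + 75*x + 125

Expanding det(x·I − A) (e.g. by cofactor expansion or by noting that A is similar to its Jordan form J, which has the same characteristic polynomial as A) gives
  χ_A(x) = x^3 + 15*x^2 + 75*x + 125
which factors as (x + 5)^3. The eigenvalues (with algebraic multiplicities) are λ = -5 with multiplicity 3.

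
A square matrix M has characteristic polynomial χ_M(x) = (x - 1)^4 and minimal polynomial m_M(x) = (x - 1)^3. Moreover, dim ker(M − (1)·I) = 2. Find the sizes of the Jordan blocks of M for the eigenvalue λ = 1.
Block sizes for λ = 1: [3, 1]

Step 1 — from the characteristic polynomial, algebraic multiplicity of λ = 1 is 4. From dim ker(M − (1)·I) = 2, there are exactly 2 Jordan blocks for λ = 1.
Step 2 — from the minimal polynomial, the factor (x − 1)^3 tells us the largest block for λ = 1 has size 3.
Step 3 — with total size 4, 2 blocks, and largest block 3, the block sizes (in nonincreasing order) are [3, 1].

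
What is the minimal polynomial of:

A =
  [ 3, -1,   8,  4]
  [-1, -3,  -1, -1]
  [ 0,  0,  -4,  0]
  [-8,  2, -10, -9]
x^4 + 13*x^3 + 60*x^2 + 112*x + 64

The characteristic polynomial is χ_A(x) = (x + 1)*(x + 4)^3, so the eigenvalues are known. The minimal polynomial is
  m_A(x) = Π_λ (x − λ)^{k_λ}
where k_λ is the size of the *largest* Jordan block for λ (equivalently, the smallest k with (A − λI)^k v = 0 for every generalised eigenvector v of λ).

  λ = -4: largest Jordan block has size 3, contributing (x + 4)^3
  λ = -1: largest Jordan block has size 1, contributing (x + 1)

So m_A(x) = (x + 1)*(x + 4)^3 = x^4 + 13*x^3 + 60*x^2 + 112*x + 64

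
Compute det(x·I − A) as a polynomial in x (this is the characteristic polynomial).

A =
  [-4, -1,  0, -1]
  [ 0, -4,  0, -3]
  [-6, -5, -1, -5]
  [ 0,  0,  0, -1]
x^4 + 10*x^3 + 33*x^2 + 40*x + 16

Expanding det(x·I − A) (e.g. by cofactor expansion or by noting that A is similar to its Jordan form J, which has the same characteristic polynomial as A) gives
  χ_A(x) = x^4 + 10*x^3 + 33*x^2 + 40*x + 16
which factors as (x + 1)^2*(x + 4)^2. The eigenvalues (with algebraic multiplicities) are λ = -4 with multiplicity 2, λ = -1 with multiplicity 2.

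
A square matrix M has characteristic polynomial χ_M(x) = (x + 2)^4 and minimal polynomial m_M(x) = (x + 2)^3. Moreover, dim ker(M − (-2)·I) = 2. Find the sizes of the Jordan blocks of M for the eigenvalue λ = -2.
Block sizes for λ = -2: [3, 1]

Step 1 — from the characteristic polynomial, algebraic multiplicity of λ = -2 is 4. From dim ker(M − (-2)·I) = 2, there are exactly 2 Jordan blocks for λ = -2.
Step 2 — from the minimal polynomial, the factor (x + 2)^3 tells us the largest block for λ = -2 has size 3.
Step 3 — with total size 4, 2 blocks, and largest block 3, the block sizes (in nonincreasing order) are [3, 1].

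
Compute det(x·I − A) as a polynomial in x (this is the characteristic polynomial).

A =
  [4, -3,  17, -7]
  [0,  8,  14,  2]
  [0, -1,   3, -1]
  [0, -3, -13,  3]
x^4 - 18*x^3 + 120*x^2 - 352*x + 384

Expanding det(x·I − A) (e.g. by cofactor expansion or by noting that A is similar to its Jordan form J, which has the same characteristic polynomial as A) gives
  χ_A(x) = x^4 - 18*x^3 + 120*x^2 - 352*x + 384
which factors as (x - 6)*(x - 4)^3. The eigenvalues (with algebraic multiplicities) are λ = 4 with multiplicity 3, λ = 6 with multiplicity 1.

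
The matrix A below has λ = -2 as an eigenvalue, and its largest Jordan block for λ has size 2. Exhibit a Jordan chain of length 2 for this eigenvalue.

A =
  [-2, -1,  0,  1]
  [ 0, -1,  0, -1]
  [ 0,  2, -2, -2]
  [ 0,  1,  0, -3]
A Jordan chain for λ = -2 of length 2:
v_1 = (-1, 1, 2, 1)ᵀ
v_2 = (0, 1, 0, 0)ᵀ

Let N = A − (-2)·I. We want v_2 with N^2 v_2 = 0 but N^1 v_2 ≠ 0; then v_{j-1} := N · v_j for j = 2, …, 2.

Pick v_2 = (0, 1, 0, 0)ᵀ.
Then v_1 = N · v_2 = (-1, 1, 2, 1)ᵀ.

Sanity check: (A − (-2)·I) v_1 = (0, 0, 0, 0)ᵀ = 0. ✓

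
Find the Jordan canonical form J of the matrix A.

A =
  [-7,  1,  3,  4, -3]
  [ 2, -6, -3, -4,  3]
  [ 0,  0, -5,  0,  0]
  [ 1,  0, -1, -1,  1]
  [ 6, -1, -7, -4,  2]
J_2(-5) ⊕ J_1(-5) ⊕ J_2(-1)

The characteristic polynomial is
  det(x·I − A) = x^5 + 17*x^4 + 106*x^3 + 290*x^2 + 325*x + 125 = (x + 1)^2*(x + 5)^3

Eigenvalues and multiplicities (the geometric multiplicity of λ is n − rank(A − λI), which equals the number of Jordan blocks for λ):
  λ = -5: algebraic multiplicity = 3, geometric multiplicity = 2
  λ = -1: algebraic multiplicity = 2, geometric multiplicity = 1

Determining the block sizes for each eigenvalue:
  λ = -5: 2 blocks summing to 3 forces exactly one block of size 2 and the rest size 1 → block sizes [2, 1]
  λ = -1: one block (gm = 1), so the single block has size am = 2 → block sizes [2]

Assembling the blocks gives a Jordan form
J =
  [-5,  1,  0,  0,  0]
  [ 0, -5,  0,  0,  0]
  [ 0,  0, -5,  0,  0]
  [ 0,  0,  0, -1,  1]
  [ 0,  0,  0,  0, -1]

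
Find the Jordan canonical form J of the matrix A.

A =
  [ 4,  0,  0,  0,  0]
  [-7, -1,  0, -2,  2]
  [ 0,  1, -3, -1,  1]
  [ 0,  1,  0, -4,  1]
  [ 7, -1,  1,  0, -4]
J_3(-3) ⊕ J_1(-3) ⊕ J_1(4)

The characteristic polynomial is
  det(x·I − A) = x^5 + 8*x^4 + 6*x^3 - 108*x^2 - 351*x - 324 = (x - 4)*(x + 3)^4

Eigenvalues and multiplicities (the geometric multiplicity of λ is n − rank(A − λI), which equals the number of Jordan blocks for λ):
  λ = -3: algebraic multiplicity = 4, geometric multiplicity = 2
  λ = 4: algebraic multiplicity = 1, geometric multiplicity = 1

Determining the block sizes for each eigenvalue:
  λ = -3: with am = 4 and gm = 2, the partition is not yet determined (e.g. several partitions of 4 into 2 parts exist). Let N = A − (-3)·I. Computing rank(N^1) = 3, rank(N^2) = 2, rank(N^3) = 1; the number of blocks of size ≥ j is rank(N^{j−1}) − rank(N^j), giving [2, 1, 1]. So we have 1 block(s) of size 3, 1 block(s) of size 1 → block sizes [3, 1]
  λ = 4: one block (gm = 1), so the single block has size am = 1 → block sizes [1]

Assembling the blocks gives a Jordan form
J =
  [-3,  1,  0,  0, 0]
  [ 0, -3,  1,  0, 0]
  [ 0,  0, -3,  0, 0]
  [ 0,  0,  0, -3, 0]
  [ 0,  0,  0,  0, 4]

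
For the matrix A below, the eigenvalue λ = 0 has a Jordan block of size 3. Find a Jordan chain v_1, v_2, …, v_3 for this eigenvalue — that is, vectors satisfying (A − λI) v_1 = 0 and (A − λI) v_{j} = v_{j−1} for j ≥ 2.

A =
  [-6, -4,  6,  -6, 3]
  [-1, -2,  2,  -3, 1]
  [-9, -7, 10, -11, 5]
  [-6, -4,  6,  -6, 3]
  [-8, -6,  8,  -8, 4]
A Jordan chain for λ = 0 of length 3:
v_1 = (-2, 0, -3, -2, -2)ᵀ
v_2 = (-6, -1, -9, -6, -8)ᵀ
v_3 = (1, 0, 0, 0, 0)ᵀ

Let N = A − (0)·I. We want v_3 with N^3 v_3 = 0 but N^2 v_3 ≠ 0; then v_{j-1} := N · v_j for j = 3, …, 2.

Pick v_3 = (1, 0, 0, 0, 0)ᵀ.
Then v_2 = N · v_3 = (-6, -1, -9, -6, -8)ᵀ.
Then v_1 = N · v_2 = (-2, 0, -3, -2, -2)ᵀ.

Sanity check: (A − (0)·I) v_1 = (0, 0, 0, 0, 0)ᵀ = 0. ✓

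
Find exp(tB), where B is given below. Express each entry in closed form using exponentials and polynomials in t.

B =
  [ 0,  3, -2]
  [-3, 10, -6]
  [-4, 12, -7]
e^{tB} =
  [-t*exp(t) + exp(t), 3*t*exp(t), -2*t*exp(t)]
  [-3*t*exp(t), 9*t*exp(t) + exp(t), -6*t*exp(t)]
  [-4*t*exp(t), 12*t*exp(t), -8*t*exp(t) + exp(t)]

Strategy: write B = P · J · P⁻¹ where J is a Jordan canonical form, so e^{tB} = P · e^{tJ} · P⁻¹, and e^{tJ} can be computed block-by-block.

B has Jordan form
J =
  [1, 1, 0]
  [0, 1, 0]
  [0, 0, 1]
(up to reordering of blocks).

Per-block formulas:
  For a 2×2 Jordan block J_2(1): exp(t · J_2(1)) = e^(1t)·(I + t·N), where N is the 2×2 nilpotent shift.
  For a 1×1 block at λ = 1: exp(t · [1]) = [e^(1t)].

After assembling e^{tJ} and conjugating by P, we get:

e^{tB} =
  [-t*exp(t) + exp(t), 3*t*exp(t), -2*t*exp(t)]
  [-3*t*exp(t), 9*t*exp(t) + exp(t), -6*t*exp(t)]
  [-4*t*exp(t), 12*t*exp(t), -8*t*exp(t) + exp(t)]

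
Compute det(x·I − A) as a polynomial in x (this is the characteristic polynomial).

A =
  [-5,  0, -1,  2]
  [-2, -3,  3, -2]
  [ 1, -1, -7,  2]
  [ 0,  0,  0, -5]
x^4 + 20*x^3 + 150*x^2 + 500*x + 625

Expanding det(x·I − A) (e.g. by cofactor expansion or by noting that A is similar to its Jordan form J, which has the same characteristic polynomial as A) gives
  χ_A(x) = x^4 + 20*x^3 + 150*x^2 + 500*x + 625
which factors as (x + 5)^4. The eigenvalues (with algebraic multiplicities) are λ = -5 with multiplicity 4.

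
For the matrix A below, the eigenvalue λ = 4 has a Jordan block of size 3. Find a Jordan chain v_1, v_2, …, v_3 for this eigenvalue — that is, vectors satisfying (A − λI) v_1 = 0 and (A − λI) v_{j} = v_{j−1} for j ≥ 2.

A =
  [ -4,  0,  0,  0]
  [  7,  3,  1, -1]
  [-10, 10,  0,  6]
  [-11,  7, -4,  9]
A Jordan chain for λ = 4 of length 3:
v_1 = (0, 4, -8, -12)ᵀ
v_2 = (0, -1, 10, 7)ᵀ
v_3 = (0, 1, 0, 0)ᵀ

Let N = A − (4)·I. We want v_3 with N^3 v_3 = 0 but N^2 v_3 ≠ 0; then v_{j-1} := N · v_j for j = 3, …, 2.

Pick v_3 = (0, 1, 0, 0)ᵀ.
Then v_2 = N · v_3 = (0, -1, 10, 7)ᵀ.
Then v_1 = N · v_2 = (0, 4, -8, -12)ᵀ.

Sanity check: (A − (4)·I) v_1 = (0, 0, 0, 0)ᵀ = 0. ✓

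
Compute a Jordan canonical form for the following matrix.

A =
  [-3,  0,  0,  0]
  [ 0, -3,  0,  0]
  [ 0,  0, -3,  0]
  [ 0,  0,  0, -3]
J_1(-3) ⊕ J_1(-3) ⊕ J_1(-3) ⊕ J_1(-3)

The characteristic polynomial is
  det(x·I − A) = x^4 + 12*x^3 + 54*x^2 + 108*x + 81 = (x + 3)^4

Eigenvalues and multiplicities (the geometric multiplicity of λ is n − rank(A − λI), which equals the number of Jordan blocks for λ):
  λ = -3: algebraic multiplicity = 4, geometric multiplicity = 4

Determining the block sizes for each eigenvalue:
  λ = -3: gm = am = 4, so every block has size 1 → block sizes [1, 1, 1, 1]

Assembling the blocks gives a Jordan form
J =
  [-3,  0,  0,  0]
  [ 0, -3,  0,  0]
  [ 0,  0, -3,  0]
  [ 0,  0,  0, -3]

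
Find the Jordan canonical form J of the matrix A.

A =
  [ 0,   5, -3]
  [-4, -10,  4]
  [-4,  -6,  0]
J_2(-4) ⊕ J_1(-2)

The characteristic polynomial is
  det(x·I − A) = x^3 + 10*x^2 + 32*x + 32 = (x + 2)*(x + 4)^2

Eigenvalues and multiplicities (the geometric multiplicity of λ is n − rank(A − λI), which equals the number of Jordan blocks for λ):
  λ = -4: algebraic multiplicity = 2, geometric multiplicity = 1
  λ = -2: algebraic multiplicity = 1, geometric multiplicity = 1

Determining the block sizes for each eigenvalue:
  λ = -4: one block (gm = 1), so the single block has size am = 2 → block sizes [2]
  λ = -2: one block (gm = 1), so the single block has size am = 1 → block sizes [1]

Assembling the blocks gives a Jordan form
J =
  [-4,  1,  0]
  [ 0, -4,  0]
  [ 0,  0, -2]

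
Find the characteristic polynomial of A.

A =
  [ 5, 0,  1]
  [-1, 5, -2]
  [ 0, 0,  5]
x^3 - 15*x^2 + 75*x - 125

Expanding det(x·I − A) (e.g. by cofactor expansion or by noting that A is similar to its Jordan form J, which has the same characteristic polynomial as A) gives
  χ_A(x) = x^3 - 15*x^2 + 75*x - 125
which factors as (x - 5)^3. The eigenvalues (with algebraic multiplicities) are λ = 5 with multiplicity 3.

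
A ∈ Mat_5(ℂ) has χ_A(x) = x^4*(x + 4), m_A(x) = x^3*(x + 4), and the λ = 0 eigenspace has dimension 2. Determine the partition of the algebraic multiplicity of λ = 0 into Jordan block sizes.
Block sizes for λ = 0: [3, 1]

Step 1 — from the characteristic polynomial, algebraic multiplicity of λ = 0 is 4. From dim ker(A − (0)·I) = 2, there are exactly 2 Jordan blocks for λ = 0.
Step 2 — from the minimal polynomial, the factor (x − 0)^3 tells us the largest block for λ = 0 has size 3.
Step 3 — with total size 4, 2 blocks, and largest block 3, the block sizes (in nonincreasing order) are [3, 1].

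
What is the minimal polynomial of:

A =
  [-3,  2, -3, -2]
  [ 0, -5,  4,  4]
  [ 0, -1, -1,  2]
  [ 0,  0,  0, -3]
x^3 + 9*x^2 + 27*x + 27

The characteristic polynomial is χ_A(x) = (x + 3)^4, so the eigenvalues are known. The minimal polynomial is
  m_A(x) = Π_λ (x − λ)^{k_λ}
where k_λ is the size of the *largest* Jordan block for λ (equivalently, the smallest k with (A − λI)^k v = 0 for every generalised eigenvector v of λ).

  λ = -3: largest Jordan block has size 3, contributing (x + 3)^3

So m_A(x) = (x + 3)^3 = x^3 + 9*x^2 + 27*x + 27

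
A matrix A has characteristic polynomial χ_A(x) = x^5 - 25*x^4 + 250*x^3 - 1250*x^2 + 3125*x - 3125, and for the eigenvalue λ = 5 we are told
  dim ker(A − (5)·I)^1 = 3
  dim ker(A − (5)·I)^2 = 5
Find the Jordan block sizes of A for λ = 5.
Block sizes for λ = 5: [2, 2, 1]

From the dimensions of kernels of powers, the number of Jordan blocks of size at least j is d_j − d_{j−1} where d_j = dim ker(N^j) (with d_0 = 0). Computing the differences gives [3, 2].
The number of blocks of size exactly k is (#blocks of size ≥ k) − (#blocks of size ≥ k + 1), so the partition is: 1 block(s) of size 1, 2 block(s) of size 2.
In nonincreasing order the block sizes are [2, 2, 1].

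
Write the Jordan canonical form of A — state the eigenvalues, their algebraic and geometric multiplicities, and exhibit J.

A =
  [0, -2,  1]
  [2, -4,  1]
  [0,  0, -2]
J_2(-2) ⊕ J_1(-2)

The characteristic polynomial is
  det(x·I − A) = x^3 + 6*x^2 + 12*x + 8 = (x + 2)^3

Eigenvalues and multiplicities (the geometric multiplicity of λ is n − rank(A − λI), which equals the number of Jordan blocks for λ):
  λ = -2: algebraic multiplicity = 3, geometric multiplicity = 2

Determining the block sizes for each eigenvalue:
  λ = -2: 2 blocks summing to 3 forces exactly one block of size 2 and the rest size 1 → block sizes [2, 1]

Assembling the blocks gives a Jordan form
J =
  [-2,  1,  0]
  [ 0, -2,  0]
  [ 0,  0, -2]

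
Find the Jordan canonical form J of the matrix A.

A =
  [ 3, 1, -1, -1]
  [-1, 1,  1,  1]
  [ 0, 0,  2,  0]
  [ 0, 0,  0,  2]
J_2(2) ⊕ J_1(2) ⊕ J_1(2)

The characteristic polynomial is
  det(x·I − A) = x^4 - 8*x^3 + 24*x^2 - 32*x + 16 = (x - 2)^4

Eigenvalues and multiplicities (the geometric multiplicity of λ is n − rank(A − λI), which equals the number of Jordan blocks for λ):
  λ = 2: algebraic multiplicity = 4, geometric multiplicity = 3

Determining the block sizes for each eigenvalue:
  λ = 2: 3 blocks summing to 4 forces exactly one block of size 2 and the rest size 1 → block sizes [2, 1, 1]

Assembling the blocks gives a Jordan form
J =
  [2, 1, 0, 0]
  [0, 2, 0, 0]
  [0, 0, 2, 0]
  [0, 0, 0, 2]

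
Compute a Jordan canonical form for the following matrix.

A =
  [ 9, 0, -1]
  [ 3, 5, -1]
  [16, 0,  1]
J_3(5)

The characteristic polynomial is
  det(x·I − A) = x^3 - 15*x^2 + 75*x - 125 = (x - 5)^3

Eigenvalues and multiplicities (the geometric multiplicity of λ is n − rank(A − λI), which equals the number of Jordan blocks for λ):
  λ = 5: algebraic multiplicity = 3, geometric multiplicity = 1

Determining the block sizes for each eigenvalue:
  λ = 5: one block (gm = 1), so the single block has size am = 3 → block sizes [3]

Assembling the blocks gives a Jordan form
J =
  [5, 1, 0]
  [0, 5, 1]
  [0, 0, 5]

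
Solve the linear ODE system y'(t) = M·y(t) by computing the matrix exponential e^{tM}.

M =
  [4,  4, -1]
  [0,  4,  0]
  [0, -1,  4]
e^{tM} =
  [exp(4*t), t^2*exp(4*t)/2 + 4*t*exp(4*t), -t*exp(4*t)]
  [0, exp(4*t), 0]
  [0, -t*exp(4*t), exp(4*t)]

Strategy: write M = P · J · P⁻¹ where J is a Jordan canonical form, so e^{tM} = P · e^{tJ} · P⁻¹, and e^{tJ} can be computed block-by-block.

M has Jordan form
J =
  [4, 1, 0]
  [0, 4, 1]
  [0, 0, 4]
(up to reordering of blocks).

Per-block formulas:
  For a 3×3 Jordan block J_3(4): exp(t · J_3(4)) = e^(4t)·(I + t·N + (t^2/2)·N^2), where N is the 3×3 nilpotent shift.

After assembling e^{tJ} and conjugating by P, we get:

e^{tM} =
  [exp(4*t), t^2*exp(4*t)/2 + 4*t*exp(4*t), -t*exp(4*t)]
  [0, exp(4*t), 0]
  [0, -t*exp(4*t), exp(4*t)]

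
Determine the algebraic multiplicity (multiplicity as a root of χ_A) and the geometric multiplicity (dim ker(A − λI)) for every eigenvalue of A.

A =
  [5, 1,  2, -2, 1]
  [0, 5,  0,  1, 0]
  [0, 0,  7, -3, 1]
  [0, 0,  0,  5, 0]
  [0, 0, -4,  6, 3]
λ = 5: alg = 5, geom = 2

Step 1 — factor the characteristic polynomial to read off the algebraic multiplicities:
  χ_A(x) = (x - 5)^5

Step 2 — compute geometric multiplicities via the rank-nullity identity g(λ) = n − rank(A − λI):
  rank(A − (5)·I) = 3, so dim ker(A − (5)·I) = n − 3 = 2

Summary:
  λ = 5: algebraic multiplicity = 5, geometric multiplicity = 2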